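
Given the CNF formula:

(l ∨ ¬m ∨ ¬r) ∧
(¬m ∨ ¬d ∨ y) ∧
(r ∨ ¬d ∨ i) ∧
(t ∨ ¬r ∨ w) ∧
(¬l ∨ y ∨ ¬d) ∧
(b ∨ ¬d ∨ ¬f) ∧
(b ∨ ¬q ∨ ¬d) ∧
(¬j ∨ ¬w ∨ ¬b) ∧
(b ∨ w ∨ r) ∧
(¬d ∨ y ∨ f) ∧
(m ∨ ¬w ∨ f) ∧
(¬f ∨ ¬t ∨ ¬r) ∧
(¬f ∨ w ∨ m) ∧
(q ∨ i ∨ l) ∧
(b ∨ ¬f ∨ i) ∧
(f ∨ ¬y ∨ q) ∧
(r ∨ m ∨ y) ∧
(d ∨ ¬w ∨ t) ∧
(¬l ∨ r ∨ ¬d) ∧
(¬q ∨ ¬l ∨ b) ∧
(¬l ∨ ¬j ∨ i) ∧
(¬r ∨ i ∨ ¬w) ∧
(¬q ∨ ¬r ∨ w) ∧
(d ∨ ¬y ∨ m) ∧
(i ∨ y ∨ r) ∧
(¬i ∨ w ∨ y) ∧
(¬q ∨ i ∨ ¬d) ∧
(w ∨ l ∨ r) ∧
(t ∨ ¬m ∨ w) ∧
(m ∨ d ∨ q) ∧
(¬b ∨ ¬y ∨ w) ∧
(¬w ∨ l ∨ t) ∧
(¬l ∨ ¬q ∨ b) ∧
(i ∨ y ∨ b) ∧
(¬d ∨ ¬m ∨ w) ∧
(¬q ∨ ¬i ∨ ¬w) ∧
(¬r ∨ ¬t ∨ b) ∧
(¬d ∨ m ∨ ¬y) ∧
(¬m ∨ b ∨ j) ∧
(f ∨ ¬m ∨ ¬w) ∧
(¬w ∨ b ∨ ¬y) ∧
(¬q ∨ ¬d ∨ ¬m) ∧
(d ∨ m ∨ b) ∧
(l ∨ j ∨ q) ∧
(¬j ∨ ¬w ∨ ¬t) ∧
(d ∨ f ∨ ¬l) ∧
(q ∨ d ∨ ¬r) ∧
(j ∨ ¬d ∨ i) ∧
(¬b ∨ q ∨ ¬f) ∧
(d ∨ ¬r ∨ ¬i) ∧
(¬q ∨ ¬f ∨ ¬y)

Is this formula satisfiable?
No

No, the formula is not satisfiable.

No assignment of truth values to the variables can make all 51 clauses true simultaneously.

The formula is UNSAT (unsatisfiable).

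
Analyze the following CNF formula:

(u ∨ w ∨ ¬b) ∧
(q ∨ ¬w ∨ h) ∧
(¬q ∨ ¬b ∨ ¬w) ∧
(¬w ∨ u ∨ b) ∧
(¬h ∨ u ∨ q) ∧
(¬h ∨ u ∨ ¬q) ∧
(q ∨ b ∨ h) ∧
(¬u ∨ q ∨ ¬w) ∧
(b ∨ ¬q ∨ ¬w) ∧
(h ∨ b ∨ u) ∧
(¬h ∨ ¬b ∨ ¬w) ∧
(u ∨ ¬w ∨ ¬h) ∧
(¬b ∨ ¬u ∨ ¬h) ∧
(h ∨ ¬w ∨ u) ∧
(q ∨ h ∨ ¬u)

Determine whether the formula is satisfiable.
Yes

Yes, the formula is satisfiable.

One satisfying assignment is: b=False, q=True, w=False, h=False, u=True

Verification: With this assignment, all 15 clauses evaluate to true.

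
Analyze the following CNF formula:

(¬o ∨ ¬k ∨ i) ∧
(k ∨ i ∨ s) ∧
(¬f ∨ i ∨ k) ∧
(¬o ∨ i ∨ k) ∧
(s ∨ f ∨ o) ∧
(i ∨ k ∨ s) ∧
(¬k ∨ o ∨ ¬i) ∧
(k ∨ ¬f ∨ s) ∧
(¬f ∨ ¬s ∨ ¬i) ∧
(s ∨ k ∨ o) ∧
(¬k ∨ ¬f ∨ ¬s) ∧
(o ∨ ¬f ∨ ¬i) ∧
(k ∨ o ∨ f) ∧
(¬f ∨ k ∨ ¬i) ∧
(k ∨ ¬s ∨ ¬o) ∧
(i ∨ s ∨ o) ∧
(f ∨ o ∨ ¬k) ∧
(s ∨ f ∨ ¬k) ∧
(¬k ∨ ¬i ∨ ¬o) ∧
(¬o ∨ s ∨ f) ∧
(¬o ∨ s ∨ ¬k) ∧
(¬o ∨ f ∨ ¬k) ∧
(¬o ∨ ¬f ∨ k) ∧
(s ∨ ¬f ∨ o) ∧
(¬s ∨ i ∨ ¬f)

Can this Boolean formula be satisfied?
No

No, the formula is not satisfiable.

No assignment of truth values to the variables can make all 25 clauses true simultaneously.

The formula is UNSAT (unsatisfiable).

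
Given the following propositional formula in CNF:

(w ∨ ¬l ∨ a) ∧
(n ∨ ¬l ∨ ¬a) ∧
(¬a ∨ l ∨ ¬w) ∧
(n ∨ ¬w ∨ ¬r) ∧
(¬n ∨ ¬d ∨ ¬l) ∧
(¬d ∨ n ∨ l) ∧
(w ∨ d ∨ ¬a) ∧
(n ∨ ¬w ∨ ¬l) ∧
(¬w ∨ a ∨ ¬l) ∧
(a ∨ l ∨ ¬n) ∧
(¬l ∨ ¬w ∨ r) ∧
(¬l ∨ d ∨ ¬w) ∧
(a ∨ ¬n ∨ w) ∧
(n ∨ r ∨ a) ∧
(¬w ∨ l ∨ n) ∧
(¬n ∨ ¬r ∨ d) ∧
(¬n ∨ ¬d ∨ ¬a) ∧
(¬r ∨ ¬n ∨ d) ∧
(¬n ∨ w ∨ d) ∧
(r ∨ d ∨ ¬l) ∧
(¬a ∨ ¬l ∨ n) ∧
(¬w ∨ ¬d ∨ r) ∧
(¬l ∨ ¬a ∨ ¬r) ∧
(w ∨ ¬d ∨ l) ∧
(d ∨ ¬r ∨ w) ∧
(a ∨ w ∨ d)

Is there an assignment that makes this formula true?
No

No, the formula is not satisfiable.

No assignment of truth values to the variables can make all 26 clauses true simultaneously.

The formula is UNSAT (unsatisfiable).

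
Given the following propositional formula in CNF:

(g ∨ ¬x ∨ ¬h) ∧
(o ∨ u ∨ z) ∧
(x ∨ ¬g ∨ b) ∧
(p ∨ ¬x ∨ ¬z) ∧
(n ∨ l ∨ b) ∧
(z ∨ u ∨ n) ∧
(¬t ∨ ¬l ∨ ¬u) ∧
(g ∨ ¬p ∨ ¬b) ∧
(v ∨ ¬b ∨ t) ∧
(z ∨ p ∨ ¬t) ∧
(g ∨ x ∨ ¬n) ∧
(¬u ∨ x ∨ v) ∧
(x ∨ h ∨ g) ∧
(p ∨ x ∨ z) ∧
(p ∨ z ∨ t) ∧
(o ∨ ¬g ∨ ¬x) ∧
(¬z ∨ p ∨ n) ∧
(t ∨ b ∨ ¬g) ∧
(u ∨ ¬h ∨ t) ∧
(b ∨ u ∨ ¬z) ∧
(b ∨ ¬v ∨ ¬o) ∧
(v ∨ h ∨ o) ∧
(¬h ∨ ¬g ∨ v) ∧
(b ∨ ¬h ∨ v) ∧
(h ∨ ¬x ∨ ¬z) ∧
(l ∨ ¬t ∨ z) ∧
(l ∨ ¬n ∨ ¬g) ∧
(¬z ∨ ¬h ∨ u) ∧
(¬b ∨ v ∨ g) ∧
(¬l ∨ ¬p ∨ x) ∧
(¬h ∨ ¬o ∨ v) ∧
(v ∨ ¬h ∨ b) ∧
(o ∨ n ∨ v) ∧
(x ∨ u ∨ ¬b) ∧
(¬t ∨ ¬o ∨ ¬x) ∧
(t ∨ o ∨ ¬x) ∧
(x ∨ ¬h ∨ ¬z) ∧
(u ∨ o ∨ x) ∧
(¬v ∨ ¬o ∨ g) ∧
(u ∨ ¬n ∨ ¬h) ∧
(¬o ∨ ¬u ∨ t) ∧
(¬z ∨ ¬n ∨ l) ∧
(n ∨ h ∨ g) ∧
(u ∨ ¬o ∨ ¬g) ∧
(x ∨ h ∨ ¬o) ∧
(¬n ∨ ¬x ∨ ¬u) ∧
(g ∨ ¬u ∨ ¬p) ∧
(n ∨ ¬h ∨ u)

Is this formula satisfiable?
Yes

Yes, the formula is satisfiable.

One satisfying assignment is: b=True, v=True, g=True, t=True, o=False, p=True, z=True, n=False, h=False, x=False, u=True, l=False

Verification: With this assignment, all 48 clauses evaluate to true.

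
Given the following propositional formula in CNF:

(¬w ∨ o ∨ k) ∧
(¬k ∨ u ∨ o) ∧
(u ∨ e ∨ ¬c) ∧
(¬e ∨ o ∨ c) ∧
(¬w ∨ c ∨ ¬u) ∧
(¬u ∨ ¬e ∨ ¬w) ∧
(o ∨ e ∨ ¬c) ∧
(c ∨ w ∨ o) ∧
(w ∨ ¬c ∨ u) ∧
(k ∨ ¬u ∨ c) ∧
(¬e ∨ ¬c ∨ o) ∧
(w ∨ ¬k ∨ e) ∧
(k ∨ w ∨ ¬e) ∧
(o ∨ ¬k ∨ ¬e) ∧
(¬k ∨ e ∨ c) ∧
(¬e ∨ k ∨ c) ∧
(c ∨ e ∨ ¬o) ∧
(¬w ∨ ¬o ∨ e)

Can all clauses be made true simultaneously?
Yes

Yes, the formula is satisfiable.

One satisfying assignment is: k=True, e=True, w=False, c=False, u=True, o=True

Verification: With this assignment, all 18 clauses evaluate to true.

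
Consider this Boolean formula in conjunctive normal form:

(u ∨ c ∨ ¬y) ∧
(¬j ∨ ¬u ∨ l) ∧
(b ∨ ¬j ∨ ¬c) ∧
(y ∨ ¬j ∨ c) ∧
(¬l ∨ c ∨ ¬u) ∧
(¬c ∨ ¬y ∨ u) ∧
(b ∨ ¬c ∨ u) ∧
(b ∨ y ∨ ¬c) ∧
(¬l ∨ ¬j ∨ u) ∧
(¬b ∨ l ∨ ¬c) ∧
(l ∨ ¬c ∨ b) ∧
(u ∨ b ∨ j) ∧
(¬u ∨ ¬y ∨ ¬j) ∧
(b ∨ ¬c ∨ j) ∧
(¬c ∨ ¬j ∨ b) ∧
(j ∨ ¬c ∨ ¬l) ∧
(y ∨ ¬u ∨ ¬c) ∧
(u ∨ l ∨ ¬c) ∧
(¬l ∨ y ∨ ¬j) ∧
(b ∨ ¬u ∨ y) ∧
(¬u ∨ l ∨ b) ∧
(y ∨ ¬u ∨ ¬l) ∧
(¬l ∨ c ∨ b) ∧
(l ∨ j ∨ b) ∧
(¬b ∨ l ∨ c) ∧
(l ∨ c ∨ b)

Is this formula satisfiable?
Yes

Yes, the formula is satisfiable.

One satisfying assignment is: l=True, u=False, j=False, y=False, c=False, b=True

Verification: With this assignment, all 26 clauses evaluate to true.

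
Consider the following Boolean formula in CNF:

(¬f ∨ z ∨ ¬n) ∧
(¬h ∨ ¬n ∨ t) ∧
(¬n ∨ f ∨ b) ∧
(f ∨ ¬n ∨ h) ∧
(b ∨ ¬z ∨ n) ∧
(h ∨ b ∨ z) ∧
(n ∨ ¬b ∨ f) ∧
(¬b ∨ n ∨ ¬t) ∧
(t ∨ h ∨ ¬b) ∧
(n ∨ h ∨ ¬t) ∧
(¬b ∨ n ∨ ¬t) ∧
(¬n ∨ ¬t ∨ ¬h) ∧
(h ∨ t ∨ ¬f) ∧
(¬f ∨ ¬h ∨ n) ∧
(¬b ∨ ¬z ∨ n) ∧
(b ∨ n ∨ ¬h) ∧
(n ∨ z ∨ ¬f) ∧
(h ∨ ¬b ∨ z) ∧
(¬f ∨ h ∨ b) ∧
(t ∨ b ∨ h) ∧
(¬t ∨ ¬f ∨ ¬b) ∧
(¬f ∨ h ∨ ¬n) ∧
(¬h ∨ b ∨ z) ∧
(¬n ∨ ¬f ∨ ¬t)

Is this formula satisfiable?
No

No, the formula is not satisfiable.

No assignment of truth values to the variables can make all 24 clauses true simultaneously.

The formula is UNSAT (unsatisfiable).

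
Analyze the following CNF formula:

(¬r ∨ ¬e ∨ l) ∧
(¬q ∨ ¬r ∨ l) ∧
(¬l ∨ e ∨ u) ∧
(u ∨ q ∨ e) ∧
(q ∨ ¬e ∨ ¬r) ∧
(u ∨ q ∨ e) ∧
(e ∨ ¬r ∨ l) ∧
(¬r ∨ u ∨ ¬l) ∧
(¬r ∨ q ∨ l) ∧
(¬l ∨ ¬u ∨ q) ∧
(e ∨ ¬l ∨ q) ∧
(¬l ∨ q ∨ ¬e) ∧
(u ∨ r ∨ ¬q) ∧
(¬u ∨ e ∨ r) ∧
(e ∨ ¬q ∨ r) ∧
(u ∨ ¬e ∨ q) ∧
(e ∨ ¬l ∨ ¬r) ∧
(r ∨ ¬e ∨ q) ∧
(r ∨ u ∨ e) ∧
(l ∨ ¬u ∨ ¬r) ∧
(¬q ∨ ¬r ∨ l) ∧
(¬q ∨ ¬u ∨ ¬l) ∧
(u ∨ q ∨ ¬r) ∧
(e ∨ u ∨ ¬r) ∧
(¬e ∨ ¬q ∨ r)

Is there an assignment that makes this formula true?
No

No, the formula is not satisfiable.

No assignment of truth values to the variables can make all 25 clauses true simultaneously.

The formula is UNSAT (unsatisfiable).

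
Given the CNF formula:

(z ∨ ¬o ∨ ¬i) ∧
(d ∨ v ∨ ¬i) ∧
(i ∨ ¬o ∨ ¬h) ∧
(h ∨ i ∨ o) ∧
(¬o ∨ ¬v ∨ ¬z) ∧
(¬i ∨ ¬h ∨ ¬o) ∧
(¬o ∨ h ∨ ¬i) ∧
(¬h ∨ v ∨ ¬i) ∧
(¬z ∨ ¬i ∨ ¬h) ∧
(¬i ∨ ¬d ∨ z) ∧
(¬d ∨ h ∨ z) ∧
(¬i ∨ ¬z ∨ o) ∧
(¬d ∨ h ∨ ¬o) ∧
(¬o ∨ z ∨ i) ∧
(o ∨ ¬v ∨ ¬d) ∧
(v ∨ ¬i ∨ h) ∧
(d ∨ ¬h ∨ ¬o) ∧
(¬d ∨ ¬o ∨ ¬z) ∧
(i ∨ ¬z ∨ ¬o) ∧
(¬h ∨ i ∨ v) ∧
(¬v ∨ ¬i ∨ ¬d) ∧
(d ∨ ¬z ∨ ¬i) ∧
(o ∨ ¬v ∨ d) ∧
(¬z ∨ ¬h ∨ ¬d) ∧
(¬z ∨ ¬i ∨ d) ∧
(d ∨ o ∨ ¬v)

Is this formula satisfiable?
No

No, the formula is not satisfiable.

No assignment of truth values to the variables can make all 26 clauses true simultaneously.

The formula is UNSAT (unsatisfiable).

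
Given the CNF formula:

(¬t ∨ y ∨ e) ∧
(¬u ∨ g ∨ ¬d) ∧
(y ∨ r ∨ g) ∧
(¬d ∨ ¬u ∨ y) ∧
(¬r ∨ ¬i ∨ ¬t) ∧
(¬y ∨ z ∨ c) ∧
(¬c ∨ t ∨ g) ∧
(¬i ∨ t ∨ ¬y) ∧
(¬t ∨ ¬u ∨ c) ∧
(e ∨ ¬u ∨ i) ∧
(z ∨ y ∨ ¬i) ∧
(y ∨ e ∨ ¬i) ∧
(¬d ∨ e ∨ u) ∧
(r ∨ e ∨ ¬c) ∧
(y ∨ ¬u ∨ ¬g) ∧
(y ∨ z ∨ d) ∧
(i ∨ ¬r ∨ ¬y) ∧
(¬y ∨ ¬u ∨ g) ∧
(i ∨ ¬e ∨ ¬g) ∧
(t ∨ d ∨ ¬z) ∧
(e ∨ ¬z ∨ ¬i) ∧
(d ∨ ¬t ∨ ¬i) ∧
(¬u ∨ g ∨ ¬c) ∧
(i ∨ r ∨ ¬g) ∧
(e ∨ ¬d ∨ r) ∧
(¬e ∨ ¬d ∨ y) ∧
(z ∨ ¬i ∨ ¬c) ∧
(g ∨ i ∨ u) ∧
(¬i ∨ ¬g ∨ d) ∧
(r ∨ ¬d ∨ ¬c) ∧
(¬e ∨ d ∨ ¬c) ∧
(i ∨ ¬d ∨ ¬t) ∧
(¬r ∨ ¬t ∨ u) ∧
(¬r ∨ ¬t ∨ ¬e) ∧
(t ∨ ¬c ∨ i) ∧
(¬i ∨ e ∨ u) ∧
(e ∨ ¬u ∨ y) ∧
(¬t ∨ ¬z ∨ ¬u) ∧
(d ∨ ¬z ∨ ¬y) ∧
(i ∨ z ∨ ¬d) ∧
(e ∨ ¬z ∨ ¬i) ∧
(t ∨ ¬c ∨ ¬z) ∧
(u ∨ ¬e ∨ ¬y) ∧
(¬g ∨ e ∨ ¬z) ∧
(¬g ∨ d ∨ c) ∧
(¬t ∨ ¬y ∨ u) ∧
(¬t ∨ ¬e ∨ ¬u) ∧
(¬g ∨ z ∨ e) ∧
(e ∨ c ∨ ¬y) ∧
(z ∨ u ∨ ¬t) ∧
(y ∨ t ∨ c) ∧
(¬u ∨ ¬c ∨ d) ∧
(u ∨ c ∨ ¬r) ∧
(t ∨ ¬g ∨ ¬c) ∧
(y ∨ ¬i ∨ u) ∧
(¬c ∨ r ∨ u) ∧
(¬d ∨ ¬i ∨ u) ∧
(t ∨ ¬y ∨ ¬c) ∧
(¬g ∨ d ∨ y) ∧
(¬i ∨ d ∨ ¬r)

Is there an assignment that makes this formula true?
No

No, the formula is not satisfiable.

No assignment of truth values to the variables can make all 60 clauses true simultaneously.

The formula is UNSAT (unsatisfiable).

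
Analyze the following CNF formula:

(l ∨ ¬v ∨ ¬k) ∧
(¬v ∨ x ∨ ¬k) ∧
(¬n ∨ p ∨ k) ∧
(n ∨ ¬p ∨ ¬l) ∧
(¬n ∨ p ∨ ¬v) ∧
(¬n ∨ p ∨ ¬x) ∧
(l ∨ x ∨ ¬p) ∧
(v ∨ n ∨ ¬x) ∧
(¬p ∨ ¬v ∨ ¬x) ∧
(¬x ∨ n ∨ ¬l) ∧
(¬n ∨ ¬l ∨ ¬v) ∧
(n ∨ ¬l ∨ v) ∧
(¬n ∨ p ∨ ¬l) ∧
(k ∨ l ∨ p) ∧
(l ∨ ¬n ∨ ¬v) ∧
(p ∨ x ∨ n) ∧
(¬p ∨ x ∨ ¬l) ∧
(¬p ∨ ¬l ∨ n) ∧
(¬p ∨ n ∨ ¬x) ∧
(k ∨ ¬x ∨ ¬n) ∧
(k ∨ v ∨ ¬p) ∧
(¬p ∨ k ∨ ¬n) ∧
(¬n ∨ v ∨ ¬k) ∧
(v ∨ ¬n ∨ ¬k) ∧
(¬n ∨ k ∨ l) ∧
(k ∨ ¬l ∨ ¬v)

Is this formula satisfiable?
No

No, the formula is not satisfiable.

No assignment of truth values to the variables can make all 26 clauses true simultaneously.

The formula is UNSAT (unsatisfiable).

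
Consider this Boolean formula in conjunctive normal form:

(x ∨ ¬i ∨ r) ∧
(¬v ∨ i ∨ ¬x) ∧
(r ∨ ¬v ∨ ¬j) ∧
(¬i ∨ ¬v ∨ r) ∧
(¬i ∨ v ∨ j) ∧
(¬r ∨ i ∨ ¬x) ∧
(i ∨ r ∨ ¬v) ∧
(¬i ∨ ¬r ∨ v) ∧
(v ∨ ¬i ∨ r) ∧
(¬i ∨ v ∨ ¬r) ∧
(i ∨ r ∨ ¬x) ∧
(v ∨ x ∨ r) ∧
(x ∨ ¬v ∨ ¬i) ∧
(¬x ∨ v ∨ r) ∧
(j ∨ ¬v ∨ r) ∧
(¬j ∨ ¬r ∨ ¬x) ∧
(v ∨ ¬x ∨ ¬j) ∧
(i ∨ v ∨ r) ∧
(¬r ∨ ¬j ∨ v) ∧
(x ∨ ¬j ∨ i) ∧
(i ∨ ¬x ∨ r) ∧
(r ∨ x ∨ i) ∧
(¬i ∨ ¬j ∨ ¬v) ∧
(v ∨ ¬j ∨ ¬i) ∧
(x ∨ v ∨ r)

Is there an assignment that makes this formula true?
Yes

Yes, the formula is satisfiable.

One satisfying assignment is: i=False, j=False, x=False, v=False, r=True

Verification: With this assignment, all 25 clauses evaluate to true.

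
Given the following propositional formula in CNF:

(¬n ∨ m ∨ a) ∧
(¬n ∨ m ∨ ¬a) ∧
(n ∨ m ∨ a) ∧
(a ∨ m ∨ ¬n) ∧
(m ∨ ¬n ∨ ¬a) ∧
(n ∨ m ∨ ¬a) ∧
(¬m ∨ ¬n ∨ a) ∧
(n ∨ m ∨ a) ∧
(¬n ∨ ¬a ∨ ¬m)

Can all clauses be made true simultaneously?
Yes

Yes, the formula is satisfiable.

One satisfying assignment is: m=True, n=False, a=False

Verification: With this assignment, all 9 clauses evaluate to true.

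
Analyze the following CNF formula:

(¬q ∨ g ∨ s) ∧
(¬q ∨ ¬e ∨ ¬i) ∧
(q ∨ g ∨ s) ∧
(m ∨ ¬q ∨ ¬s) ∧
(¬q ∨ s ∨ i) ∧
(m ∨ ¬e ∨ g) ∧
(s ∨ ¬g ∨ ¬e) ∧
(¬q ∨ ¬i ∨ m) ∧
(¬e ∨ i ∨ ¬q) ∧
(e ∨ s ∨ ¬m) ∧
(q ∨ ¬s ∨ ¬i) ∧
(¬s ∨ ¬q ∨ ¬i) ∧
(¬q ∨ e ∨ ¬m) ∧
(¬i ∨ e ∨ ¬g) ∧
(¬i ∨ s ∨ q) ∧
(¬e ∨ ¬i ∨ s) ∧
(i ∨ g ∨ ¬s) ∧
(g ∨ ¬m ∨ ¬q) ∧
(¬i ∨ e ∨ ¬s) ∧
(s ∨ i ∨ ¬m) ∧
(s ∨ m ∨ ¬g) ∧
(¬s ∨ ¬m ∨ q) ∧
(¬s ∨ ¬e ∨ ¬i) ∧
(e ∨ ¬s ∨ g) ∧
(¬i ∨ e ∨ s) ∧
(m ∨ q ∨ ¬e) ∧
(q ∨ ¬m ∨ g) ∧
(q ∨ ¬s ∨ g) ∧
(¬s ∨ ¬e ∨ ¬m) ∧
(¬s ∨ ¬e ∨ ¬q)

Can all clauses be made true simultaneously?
Yes

Yes, the formula is satisfiable.

One satisfying assignment is: g=True, m=False, s=True, q=False, e=False, i=False

Verification: With this assignment, all 30 clauses evaluate to true.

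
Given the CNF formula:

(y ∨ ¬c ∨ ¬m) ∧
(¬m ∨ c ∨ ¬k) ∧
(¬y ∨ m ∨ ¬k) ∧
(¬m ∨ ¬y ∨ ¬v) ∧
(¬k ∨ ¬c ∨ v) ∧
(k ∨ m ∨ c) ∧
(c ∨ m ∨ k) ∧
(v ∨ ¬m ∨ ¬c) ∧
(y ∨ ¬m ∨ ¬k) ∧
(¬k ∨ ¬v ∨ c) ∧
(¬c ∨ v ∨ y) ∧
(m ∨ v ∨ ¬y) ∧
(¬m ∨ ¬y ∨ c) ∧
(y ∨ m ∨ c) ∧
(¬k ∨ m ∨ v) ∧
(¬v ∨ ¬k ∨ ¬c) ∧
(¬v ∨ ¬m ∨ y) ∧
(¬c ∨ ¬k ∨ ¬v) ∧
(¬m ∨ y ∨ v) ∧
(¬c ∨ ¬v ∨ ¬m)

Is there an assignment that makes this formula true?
Yes

Yes, the formula is satisfiable.

One satisfying assignment is: v=True, m=False, y=False, c=True, k=False

Verification: With this assignment, all 20 clauses evaluate to true.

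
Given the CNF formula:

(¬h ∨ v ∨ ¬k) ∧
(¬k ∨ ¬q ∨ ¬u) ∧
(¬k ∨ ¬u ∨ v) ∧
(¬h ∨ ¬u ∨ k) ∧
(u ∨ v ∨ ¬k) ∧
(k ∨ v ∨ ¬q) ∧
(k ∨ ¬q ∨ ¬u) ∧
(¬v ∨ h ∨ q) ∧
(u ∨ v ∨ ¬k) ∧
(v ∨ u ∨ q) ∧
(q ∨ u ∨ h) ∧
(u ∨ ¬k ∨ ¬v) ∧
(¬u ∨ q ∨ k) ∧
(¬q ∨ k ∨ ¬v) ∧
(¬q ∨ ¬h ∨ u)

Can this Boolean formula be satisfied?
Yes

Yes, the formula is satisfiable.

One satisfying assignment is: k=False, q=False, v=True, u=False, h=True

Verification: With this assignment, all 15 clauses evaluate to true.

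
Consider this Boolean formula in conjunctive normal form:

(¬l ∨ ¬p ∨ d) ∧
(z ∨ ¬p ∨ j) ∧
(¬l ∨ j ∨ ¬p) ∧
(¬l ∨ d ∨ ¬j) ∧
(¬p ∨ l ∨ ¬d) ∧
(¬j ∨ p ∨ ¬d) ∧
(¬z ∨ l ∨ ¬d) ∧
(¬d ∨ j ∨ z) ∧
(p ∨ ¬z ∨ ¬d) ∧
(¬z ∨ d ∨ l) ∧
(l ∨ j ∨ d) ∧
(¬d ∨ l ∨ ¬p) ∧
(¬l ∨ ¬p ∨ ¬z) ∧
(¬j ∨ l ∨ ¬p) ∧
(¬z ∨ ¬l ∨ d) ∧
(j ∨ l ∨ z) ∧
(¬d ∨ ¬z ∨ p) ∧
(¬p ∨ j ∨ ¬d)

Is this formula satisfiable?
Yes

Yes, the formula is satisfiable.

One satisfying assignment is: j=False, l=True, d=False, z=False, p=False

Verification: With this assignment, all 18 clauses evaluate to true.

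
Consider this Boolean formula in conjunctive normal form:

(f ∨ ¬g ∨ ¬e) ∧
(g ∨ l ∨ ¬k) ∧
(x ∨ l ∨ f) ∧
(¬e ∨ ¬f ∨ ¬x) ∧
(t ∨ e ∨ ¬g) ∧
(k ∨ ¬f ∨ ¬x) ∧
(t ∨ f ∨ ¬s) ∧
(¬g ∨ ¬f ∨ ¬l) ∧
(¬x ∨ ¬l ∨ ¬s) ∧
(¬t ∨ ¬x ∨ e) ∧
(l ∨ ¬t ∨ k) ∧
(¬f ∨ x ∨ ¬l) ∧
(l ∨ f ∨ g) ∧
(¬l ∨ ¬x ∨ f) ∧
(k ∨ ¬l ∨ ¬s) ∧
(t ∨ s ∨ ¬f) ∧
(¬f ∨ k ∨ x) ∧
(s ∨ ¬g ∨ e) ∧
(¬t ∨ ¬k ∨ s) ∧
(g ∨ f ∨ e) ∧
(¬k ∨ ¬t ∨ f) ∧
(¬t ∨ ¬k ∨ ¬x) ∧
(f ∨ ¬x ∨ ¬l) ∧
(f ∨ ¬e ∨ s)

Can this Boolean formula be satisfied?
Yes

Yes, the formula is satisfiable.

One satisfying assignment is: e=True, l=False, t=False, k=True, g=True, s=True, x=False, f=True

Verification: With this assignment, all 24 clauses evaluate to true.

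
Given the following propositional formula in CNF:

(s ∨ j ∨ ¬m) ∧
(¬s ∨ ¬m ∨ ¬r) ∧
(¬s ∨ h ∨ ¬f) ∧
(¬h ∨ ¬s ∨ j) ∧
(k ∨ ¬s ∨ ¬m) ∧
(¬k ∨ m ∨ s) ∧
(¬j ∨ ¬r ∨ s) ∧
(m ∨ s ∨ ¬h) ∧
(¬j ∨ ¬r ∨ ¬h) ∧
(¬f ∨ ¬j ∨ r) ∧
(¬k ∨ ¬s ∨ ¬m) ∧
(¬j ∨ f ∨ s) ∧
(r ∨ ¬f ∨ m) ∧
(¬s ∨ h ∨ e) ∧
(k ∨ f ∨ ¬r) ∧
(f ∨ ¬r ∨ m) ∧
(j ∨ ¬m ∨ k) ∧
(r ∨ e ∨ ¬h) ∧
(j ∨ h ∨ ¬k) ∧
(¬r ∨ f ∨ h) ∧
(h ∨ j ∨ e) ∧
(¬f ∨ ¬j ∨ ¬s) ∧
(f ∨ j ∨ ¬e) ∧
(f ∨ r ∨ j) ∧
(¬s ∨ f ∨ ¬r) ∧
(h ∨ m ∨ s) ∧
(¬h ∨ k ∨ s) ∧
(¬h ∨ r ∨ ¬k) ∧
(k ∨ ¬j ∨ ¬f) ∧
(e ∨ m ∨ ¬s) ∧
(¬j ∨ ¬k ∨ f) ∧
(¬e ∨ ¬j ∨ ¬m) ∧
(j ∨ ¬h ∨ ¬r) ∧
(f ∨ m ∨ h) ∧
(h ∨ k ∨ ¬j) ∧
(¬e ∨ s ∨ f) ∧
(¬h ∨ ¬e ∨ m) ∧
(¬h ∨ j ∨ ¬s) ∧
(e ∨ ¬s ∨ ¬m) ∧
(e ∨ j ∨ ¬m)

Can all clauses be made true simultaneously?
No

No, the formula is not satisfiable.

No assignment of truth values to the variables can make all 40 clauses true simultaneously.

The formula is UNSAT (unsatisfiable).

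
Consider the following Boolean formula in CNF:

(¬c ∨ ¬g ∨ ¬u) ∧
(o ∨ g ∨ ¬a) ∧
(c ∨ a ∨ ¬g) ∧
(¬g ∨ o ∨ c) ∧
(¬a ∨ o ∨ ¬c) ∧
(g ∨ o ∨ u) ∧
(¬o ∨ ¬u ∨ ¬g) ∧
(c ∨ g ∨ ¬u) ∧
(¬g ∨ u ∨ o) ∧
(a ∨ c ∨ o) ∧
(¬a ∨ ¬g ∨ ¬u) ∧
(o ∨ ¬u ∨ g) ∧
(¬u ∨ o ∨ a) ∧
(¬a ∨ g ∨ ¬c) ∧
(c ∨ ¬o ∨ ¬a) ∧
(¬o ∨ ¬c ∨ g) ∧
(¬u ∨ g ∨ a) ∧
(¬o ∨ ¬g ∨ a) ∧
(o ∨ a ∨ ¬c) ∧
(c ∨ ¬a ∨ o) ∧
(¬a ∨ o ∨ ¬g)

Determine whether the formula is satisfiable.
Yes

Yes, the formula is satisfiable.

One satisfying assignment is: a=False, g=False, u=False, c=False, o=True

Verification: With this assignment, all 21 clauses evaluate to true.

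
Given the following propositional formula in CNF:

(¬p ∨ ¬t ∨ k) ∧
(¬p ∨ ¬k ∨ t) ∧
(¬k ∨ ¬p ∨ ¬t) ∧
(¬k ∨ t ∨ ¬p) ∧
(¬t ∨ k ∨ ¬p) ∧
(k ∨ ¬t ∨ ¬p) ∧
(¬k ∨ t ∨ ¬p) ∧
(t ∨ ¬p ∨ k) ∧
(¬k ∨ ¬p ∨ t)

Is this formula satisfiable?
Yes

Yes, the formula is satisfiable.

One satisfying assignment is: k=False, t=False, p=False

Verification: With this assignment, all 9 clauses evaluate to true.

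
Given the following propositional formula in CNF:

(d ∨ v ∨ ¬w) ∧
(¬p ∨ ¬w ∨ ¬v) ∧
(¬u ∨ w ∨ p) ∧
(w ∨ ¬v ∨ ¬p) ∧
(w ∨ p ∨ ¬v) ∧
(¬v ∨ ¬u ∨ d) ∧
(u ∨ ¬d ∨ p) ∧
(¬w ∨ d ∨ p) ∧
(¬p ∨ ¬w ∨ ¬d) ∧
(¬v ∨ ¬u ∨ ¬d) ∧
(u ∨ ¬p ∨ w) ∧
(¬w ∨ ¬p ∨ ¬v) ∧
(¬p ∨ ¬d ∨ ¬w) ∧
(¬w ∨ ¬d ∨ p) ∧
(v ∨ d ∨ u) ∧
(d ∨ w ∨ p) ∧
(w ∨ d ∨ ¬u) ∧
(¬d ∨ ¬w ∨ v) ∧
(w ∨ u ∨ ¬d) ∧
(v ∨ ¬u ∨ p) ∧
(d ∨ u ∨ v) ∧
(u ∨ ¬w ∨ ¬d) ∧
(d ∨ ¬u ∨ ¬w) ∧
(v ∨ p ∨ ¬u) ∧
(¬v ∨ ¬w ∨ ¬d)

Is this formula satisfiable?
Yes

Yes, the formula is satisfiable.

One satisfying assignment is: u=True, w=False, d=True, v=False, p=True

Verification: With this assignment, all 25 clauses evaluate to true.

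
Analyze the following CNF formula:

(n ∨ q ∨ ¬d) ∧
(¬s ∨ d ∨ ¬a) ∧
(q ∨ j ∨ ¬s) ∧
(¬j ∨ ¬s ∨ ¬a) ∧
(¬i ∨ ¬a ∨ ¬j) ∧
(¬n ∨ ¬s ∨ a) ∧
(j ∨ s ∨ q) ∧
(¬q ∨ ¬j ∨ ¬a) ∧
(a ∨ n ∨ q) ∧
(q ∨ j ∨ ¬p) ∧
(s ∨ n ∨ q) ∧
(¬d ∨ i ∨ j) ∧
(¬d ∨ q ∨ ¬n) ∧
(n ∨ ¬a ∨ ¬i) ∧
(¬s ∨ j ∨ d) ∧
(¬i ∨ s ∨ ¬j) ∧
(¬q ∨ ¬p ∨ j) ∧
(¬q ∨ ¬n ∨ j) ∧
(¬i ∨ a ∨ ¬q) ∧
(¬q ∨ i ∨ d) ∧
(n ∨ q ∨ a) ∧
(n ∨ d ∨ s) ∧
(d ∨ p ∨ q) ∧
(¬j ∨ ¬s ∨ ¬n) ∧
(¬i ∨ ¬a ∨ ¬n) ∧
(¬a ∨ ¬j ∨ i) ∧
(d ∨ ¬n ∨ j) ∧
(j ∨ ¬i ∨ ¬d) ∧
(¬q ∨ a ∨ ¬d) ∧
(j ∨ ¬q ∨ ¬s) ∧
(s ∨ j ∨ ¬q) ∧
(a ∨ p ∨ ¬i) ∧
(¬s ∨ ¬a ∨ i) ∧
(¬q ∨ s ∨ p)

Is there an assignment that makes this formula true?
Yes

Yes, the formula is satisfiable.

One satisfying assignment is: j=True, q=False, d=False, n=True, s=False, a=False, p=True, i=False

Verification: With this assignment, all 34 clauses evaluate to true.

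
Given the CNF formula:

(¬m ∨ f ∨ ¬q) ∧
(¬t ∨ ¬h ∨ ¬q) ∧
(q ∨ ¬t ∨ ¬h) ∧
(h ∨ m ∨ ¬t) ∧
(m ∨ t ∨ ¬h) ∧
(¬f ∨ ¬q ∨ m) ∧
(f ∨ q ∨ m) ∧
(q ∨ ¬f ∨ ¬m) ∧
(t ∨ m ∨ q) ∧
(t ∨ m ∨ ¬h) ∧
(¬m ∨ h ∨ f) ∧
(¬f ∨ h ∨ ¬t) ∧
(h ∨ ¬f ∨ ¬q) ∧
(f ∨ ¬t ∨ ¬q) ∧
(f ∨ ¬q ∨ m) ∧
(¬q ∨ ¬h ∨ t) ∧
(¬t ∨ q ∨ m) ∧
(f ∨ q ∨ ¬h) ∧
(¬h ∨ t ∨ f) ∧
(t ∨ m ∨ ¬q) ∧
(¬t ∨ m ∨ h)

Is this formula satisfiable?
No

No, the formula is not satisfiable.

No assignment of truth values to the variables can make all 21 clauses true simultaneously.

The formula is UNSAT (unsatisfiable).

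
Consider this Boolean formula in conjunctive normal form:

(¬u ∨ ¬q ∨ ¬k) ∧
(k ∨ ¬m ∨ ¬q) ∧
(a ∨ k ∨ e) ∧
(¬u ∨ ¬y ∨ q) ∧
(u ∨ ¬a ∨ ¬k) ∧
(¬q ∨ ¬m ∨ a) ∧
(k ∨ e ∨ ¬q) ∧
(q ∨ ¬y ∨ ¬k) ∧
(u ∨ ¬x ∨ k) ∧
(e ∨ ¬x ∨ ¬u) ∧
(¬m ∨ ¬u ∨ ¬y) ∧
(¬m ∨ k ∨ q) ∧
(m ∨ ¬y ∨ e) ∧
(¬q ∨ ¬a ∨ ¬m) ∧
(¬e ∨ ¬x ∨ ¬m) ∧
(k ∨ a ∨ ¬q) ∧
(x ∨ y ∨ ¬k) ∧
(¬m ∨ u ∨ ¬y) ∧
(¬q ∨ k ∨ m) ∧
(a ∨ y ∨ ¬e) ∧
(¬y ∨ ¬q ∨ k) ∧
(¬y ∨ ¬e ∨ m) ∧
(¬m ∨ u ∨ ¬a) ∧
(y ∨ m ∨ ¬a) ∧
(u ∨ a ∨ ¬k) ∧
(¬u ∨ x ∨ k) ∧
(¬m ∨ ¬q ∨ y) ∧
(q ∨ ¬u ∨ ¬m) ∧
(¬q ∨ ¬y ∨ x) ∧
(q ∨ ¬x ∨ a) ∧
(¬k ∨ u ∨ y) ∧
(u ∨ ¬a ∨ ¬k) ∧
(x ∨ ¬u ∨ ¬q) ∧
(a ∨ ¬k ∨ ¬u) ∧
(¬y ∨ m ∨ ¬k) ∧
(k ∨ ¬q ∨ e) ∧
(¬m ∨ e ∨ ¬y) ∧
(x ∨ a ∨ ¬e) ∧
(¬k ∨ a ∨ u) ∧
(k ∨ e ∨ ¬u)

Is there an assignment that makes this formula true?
No

No, the formula is not satisfiable.

No assignment of truth values to the variables can make all 40 clauses true simultaneously.

The formula is UNSAT (unsatisfiable).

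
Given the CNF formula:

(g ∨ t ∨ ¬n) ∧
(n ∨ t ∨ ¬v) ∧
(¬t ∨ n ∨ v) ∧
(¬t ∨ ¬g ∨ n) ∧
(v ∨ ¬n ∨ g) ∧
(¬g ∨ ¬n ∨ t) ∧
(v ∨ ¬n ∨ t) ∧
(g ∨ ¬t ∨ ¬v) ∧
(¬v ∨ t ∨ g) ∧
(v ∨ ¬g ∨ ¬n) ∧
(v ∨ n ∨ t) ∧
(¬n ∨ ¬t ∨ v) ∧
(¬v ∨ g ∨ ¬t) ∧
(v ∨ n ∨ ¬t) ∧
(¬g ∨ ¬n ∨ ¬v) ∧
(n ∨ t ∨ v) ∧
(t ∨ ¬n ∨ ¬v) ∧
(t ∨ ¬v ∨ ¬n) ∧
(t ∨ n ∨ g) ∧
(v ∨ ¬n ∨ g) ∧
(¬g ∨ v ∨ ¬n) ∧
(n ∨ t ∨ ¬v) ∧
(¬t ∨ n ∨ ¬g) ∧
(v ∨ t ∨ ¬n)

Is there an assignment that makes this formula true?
No

No, the formula is not satisfiable.

No assignment of truth values to the variables can make all 24 clauses true simultaneously.

The formula is UNSAT (unsatisfiable).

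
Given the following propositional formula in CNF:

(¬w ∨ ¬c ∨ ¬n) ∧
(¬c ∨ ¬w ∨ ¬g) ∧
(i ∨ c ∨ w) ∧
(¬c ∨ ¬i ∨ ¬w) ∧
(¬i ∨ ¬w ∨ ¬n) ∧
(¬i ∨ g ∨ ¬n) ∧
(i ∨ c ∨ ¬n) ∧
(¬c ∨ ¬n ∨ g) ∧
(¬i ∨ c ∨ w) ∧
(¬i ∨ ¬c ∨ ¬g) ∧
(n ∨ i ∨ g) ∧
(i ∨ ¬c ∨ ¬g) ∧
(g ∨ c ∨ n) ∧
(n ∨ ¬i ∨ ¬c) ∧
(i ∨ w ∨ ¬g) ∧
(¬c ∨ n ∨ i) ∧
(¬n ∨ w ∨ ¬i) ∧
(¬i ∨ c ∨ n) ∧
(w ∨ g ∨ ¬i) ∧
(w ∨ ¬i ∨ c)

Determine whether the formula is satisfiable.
Yes

Yes, the formula is satisfiable.

One satisfying assignment is: i=False, w=True, n=False, g=True, c=False

Verification: With this assignment, all 20 clauses evaluate to true.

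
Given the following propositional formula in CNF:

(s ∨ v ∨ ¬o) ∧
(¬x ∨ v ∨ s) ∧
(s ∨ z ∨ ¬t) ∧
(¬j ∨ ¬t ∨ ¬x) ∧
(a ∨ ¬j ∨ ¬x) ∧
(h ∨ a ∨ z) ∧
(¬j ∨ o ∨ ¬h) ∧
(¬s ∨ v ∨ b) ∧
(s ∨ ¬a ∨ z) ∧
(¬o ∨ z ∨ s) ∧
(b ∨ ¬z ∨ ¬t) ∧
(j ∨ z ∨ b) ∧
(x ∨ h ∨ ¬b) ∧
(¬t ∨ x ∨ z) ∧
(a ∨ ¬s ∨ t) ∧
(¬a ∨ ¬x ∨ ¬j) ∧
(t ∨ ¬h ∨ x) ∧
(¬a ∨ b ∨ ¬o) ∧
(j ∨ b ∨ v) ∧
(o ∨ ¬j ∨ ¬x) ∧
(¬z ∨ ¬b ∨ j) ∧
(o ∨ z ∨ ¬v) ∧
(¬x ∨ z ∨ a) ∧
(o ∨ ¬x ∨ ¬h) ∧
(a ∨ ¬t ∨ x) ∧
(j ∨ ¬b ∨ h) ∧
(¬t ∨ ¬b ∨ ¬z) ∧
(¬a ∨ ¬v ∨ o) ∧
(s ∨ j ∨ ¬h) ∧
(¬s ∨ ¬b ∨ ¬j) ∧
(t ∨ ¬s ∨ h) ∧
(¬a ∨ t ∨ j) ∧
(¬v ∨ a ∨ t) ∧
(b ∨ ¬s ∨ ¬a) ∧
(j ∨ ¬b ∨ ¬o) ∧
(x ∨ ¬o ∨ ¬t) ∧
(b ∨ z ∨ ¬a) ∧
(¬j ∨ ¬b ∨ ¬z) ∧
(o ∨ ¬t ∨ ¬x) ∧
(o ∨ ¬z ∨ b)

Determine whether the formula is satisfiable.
No

No, the formula is not satisfiable.

No assignment of truth values to the variables can make all 40 clauses true simultaneously.

The formula is UNSAT (unsatisfiable).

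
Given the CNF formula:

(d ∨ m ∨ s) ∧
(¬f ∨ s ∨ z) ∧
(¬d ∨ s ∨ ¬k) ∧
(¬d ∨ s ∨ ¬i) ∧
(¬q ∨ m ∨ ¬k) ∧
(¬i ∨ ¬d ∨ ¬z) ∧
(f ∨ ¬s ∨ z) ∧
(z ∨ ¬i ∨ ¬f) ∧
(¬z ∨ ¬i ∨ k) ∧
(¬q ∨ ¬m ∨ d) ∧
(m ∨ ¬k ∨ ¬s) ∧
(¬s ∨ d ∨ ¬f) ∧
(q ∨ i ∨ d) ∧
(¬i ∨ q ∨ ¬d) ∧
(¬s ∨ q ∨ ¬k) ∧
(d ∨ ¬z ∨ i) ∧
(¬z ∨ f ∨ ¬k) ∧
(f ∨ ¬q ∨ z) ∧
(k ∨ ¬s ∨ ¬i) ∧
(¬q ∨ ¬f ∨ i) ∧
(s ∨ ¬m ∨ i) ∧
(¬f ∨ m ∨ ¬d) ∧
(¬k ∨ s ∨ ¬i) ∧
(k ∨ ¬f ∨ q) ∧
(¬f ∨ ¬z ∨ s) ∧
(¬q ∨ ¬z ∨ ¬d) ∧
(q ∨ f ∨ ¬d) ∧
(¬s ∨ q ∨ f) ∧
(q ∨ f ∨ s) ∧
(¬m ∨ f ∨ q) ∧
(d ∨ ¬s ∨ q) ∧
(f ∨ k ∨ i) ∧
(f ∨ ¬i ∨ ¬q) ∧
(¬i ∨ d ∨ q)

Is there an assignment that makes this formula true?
No

No, the formula is not satisfiable.

No assignment of truth values to the variables can make all 34 clauses true simultaneously.

The formula is UNSAT (unsatisfiable).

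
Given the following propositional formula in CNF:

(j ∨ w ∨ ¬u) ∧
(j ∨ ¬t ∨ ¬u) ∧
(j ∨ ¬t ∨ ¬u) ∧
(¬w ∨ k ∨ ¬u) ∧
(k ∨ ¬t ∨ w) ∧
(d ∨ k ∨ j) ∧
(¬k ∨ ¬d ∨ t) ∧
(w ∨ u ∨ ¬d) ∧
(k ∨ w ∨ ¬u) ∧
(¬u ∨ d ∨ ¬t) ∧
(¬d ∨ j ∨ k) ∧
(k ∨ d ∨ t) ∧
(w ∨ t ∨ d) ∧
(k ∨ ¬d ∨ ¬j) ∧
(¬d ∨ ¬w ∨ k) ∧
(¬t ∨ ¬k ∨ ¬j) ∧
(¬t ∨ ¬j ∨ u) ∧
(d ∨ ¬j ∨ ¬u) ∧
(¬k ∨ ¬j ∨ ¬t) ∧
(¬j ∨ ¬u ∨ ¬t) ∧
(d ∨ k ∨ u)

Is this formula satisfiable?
Yes

Yes, the formula is satisfiable.

One satisfying assignment is: j=False, k=True, t=True, w=True, u=False, d=True

Verification: With this assignment, all 21 clauses evaluate to true.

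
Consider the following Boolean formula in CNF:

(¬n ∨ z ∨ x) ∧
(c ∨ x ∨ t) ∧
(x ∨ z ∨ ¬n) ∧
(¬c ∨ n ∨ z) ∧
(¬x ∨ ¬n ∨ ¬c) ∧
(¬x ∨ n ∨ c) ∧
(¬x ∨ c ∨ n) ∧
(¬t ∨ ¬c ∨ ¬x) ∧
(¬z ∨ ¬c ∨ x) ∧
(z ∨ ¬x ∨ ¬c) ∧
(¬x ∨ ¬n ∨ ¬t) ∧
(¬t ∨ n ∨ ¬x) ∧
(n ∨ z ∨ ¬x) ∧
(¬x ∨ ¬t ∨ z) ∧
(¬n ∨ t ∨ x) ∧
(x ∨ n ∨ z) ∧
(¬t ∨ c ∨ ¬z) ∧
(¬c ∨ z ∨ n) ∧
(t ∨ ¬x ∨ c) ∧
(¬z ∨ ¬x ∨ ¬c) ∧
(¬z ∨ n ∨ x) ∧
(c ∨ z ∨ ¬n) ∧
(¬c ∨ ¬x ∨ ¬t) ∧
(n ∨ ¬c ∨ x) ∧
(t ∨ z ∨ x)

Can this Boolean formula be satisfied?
No

No, the formula is not satisfiable.

No assignment of truth values to the variables can make all 25 clauses true simultaneously.

The formula is UNSAT (unsatisfiable).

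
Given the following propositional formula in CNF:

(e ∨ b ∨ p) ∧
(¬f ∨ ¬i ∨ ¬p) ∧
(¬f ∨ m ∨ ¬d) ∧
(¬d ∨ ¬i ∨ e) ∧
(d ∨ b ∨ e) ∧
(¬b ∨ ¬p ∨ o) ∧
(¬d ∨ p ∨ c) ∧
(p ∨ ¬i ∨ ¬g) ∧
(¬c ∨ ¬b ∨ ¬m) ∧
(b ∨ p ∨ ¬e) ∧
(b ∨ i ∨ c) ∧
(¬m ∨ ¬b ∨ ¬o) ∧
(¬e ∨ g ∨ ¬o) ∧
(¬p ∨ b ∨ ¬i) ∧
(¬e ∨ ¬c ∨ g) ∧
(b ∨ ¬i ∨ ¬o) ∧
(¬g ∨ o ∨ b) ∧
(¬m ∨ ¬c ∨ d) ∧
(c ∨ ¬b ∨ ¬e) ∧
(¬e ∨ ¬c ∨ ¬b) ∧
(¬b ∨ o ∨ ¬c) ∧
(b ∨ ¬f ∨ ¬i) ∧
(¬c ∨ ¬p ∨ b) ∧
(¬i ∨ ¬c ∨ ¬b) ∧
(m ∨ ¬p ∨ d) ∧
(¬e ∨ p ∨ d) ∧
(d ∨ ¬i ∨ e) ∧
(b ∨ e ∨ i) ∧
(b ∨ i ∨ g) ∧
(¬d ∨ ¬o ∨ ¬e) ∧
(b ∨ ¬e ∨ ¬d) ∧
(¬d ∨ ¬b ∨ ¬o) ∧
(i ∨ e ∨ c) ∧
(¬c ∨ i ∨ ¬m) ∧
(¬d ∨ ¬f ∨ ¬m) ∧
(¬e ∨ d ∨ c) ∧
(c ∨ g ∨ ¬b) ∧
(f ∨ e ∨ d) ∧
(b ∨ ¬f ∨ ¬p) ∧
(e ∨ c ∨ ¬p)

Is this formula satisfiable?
Yes

Yes, the formula is satisfiable.

One satisfying assignment is: p=False, f=True, b=True, c=True, g=True, i=False, o=True, e=False, d=False, m=False

Verification: With this assignment, all 40 clauses evaluate to true.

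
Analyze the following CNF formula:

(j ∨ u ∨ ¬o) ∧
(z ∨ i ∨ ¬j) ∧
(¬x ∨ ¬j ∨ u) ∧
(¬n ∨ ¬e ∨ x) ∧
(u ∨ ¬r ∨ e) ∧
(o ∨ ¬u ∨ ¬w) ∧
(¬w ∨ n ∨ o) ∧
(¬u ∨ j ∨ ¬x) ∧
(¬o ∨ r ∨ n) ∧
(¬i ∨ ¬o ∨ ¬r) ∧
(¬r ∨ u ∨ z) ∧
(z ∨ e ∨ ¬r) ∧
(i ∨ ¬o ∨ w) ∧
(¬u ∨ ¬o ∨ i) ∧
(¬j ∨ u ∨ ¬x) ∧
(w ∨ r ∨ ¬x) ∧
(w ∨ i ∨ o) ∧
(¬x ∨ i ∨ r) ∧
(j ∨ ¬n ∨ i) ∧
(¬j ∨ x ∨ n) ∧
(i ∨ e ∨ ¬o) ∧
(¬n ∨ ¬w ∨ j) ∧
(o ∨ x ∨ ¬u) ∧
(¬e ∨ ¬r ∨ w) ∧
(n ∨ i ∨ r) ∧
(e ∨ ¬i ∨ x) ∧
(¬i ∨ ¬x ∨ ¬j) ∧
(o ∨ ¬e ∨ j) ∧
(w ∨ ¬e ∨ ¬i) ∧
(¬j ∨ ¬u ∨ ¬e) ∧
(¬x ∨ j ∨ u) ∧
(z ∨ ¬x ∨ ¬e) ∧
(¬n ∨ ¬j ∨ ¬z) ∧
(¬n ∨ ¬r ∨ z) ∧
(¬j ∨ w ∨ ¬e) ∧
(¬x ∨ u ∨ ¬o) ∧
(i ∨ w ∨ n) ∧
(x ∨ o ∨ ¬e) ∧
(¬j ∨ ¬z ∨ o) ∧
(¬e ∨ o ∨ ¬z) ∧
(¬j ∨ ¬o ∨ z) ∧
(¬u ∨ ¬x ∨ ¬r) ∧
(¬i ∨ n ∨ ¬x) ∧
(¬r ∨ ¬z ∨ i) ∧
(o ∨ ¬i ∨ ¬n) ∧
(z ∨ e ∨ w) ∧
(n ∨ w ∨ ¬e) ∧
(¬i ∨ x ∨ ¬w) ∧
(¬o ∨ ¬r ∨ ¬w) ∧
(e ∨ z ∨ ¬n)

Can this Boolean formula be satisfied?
No

No, the formula is not satisfiable.

No assignment of truth values to the variables can make all 50 clauses true simultaneously.

The formula is UNSAT (unsatisfiable).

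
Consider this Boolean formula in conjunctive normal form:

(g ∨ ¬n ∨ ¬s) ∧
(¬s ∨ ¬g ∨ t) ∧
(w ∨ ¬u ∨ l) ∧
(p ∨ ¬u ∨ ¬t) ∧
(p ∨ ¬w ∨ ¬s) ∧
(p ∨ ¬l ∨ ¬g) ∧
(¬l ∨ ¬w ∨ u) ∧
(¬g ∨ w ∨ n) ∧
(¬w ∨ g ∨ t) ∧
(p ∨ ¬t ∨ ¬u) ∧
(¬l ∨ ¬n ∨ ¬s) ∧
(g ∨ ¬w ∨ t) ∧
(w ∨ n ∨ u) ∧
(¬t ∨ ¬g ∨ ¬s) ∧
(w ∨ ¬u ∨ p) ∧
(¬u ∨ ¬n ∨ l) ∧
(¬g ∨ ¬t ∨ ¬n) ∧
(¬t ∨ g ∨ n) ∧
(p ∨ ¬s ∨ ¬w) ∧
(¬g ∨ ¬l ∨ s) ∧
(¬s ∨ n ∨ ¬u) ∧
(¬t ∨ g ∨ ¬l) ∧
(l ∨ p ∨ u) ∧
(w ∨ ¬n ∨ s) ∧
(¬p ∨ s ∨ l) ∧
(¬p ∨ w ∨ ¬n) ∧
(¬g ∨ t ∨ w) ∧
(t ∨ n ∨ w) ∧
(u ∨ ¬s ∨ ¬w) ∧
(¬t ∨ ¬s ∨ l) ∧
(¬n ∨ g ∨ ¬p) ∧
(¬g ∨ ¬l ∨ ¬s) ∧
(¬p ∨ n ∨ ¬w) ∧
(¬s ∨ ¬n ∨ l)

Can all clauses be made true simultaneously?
Yes

Yes, the formula is satisfiable.

One satisfying assignment is: n=False, p=False, t=False, l=False, s=False, w=True, u=True, g=True

Verification: With this assignment, all 34 clauses evaluate to true.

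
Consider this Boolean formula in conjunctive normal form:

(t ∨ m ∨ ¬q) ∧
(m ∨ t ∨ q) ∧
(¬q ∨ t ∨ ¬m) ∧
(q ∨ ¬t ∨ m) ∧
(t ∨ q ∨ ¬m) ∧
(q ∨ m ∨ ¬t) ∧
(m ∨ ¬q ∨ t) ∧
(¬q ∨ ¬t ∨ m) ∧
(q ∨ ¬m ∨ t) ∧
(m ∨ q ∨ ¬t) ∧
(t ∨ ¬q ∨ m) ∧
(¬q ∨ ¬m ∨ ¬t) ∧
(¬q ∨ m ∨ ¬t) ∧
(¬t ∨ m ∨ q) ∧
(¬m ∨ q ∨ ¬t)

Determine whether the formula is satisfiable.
No

No, the formula is not satisfiable.

No assignment of truth values to the variables can make all 15 clauses true simultaneously.

The formula is UNSAT (unsatisfiable).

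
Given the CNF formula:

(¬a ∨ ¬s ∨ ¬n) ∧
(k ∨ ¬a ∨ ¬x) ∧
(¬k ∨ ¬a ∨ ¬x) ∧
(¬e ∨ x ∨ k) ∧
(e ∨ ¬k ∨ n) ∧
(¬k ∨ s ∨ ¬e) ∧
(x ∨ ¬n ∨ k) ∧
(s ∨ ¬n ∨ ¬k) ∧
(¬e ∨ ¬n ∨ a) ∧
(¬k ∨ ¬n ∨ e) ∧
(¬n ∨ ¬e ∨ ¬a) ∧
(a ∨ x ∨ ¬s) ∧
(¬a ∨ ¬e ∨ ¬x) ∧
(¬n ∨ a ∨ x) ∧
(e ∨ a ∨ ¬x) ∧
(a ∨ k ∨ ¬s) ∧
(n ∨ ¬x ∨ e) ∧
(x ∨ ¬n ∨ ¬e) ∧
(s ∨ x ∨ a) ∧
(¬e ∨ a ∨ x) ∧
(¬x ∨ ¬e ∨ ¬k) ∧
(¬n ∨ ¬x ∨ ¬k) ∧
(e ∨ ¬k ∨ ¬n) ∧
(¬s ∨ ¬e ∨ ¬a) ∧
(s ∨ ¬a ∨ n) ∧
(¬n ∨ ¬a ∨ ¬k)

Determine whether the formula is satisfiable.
Yes

Yes, the formula is satisfiable.

One satisfying assignment is: a=True, s=True, k=False, e=False, n=False, x=False

Verification: With this assignment, all 26 clauses evaluate to true.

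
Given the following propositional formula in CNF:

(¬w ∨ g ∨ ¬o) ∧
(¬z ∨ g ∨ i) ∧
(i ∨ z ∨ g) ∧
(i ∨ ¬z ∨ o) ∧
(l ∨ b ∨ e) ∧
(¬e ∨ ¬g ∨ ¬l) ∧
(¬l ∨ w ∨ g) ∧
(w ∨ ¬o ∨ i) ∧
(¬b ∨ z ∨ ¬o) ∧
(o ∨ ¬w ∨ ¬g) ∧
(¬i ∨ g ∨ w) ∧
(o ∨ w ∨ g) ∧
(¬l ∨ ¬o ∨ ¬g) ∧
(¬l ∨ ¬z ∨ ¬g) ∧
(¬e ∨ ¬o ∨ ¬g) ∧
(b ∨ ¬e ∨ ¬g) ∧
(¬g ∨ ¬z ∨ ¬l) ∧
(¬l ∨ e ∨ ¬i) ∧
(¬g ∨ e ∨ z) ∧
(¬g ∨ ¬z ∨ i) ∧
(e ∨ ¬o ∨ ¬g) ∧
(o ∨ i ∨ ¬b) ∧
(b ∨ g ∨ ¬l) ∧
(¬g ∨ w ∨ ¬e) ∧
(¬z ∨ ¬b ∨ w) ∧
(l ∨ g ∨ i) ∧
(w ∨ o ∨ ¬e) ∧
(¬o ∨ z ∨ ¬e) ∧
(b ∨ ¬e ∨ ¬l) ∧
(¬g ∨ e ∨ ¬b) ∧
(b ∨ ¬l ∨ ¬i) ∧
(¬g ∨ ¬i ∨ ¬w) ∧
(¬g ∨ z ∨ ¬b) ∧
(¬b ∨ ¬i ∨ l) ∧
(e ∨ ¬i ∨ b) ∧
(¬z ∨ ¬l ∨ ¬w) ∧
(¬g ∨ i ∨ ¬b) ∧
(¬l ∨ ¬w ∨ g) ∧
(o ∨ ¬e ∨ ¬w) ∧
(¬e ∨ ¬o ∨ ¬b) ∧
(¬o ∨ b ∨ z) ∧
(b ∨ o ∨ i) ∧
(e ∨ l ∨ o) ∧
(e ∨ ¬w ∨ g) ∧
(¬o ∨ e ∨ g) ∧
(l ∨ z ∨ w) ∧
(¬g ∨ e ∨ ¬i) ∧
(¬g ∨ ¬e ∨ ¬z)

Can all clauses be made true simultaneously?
No

No, the formula is not satisfiable.

No assignment of truth values to the variables can make all 48 clauses true simultaneously.

The formula is UNSAT (unsatisfiable).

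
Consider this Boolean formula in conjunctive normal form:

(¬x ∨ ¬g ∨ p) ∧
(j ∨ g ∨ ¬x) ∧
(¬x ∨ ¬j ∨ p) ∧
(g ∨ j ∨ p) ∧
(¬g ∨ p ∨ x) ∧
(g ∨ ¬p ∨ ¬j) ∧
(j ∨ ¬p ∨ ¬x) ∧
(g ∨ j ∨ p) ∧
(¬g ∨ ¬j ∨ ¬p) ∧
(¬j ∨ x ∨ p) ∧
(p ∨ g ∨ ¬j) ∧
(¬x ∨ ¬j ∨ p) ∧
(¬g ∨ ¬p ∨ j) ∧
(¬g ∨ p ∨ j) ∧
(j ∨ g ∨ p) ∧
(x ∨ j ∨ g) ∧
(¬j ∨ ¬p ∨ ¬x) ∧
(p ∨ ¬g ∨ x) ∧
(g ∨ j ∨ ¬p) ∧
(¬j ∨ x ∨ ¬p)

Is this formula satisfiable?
No

No, the formula is not satisfiable.

No assignment of truth values to the variables can make all 20 clauses true simultaneously.

The formula is UNSAT (unsatisfiable).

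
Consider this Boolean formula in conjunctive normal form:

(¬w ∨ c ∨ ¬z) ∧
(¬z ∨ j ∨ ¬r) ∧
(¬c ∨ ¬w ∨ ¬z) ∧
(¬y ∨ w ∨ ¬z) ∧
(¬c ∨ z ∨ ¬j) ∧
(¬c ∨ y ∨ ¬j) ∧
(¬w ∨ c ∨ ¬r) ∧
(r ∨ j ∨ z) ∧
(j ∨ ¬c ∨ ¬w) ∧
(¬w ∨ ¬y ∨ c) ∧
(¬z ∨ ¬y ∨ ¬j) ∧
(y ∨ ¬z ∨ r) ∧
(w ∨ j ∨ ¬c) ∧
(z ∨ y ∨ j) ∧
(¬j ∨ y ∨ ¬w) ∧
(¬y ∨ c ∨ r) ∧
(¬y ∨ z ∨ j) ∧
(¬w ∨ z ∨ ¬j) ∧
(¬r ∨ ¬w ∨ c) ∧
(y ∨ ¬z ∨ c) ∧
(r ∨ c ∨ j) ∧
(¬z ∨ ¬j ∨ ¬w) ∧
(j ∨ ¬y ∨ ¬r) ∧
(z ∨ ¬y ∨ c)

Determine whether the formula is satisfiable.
Yes

Yes, the formula is satisfiable.

One satisfying assignment is: z=False, y=False, r=False, j=True, w=False, c=False

Verification: With this assignment, all 24 clauses evaluate to true.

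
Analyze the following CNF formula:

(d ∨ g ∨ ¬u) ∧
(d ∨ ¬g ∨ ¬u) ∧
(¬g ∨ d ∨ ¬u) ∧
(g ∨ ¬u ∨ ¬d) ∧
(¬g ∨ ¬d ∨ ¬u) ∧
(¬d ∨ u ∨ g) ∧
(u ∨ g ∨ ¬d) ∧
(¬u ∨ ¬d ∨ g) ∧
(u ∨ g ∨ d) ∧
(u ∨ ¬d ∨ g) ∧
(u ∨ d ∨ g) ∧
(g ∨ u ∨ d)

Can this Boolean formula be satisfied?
Yes

Yes, the formula is satisfiable.

One satisfying assignment is: g=True, d=False, u=False

Verification: With this assignment, all 12 clauses evaluate to true.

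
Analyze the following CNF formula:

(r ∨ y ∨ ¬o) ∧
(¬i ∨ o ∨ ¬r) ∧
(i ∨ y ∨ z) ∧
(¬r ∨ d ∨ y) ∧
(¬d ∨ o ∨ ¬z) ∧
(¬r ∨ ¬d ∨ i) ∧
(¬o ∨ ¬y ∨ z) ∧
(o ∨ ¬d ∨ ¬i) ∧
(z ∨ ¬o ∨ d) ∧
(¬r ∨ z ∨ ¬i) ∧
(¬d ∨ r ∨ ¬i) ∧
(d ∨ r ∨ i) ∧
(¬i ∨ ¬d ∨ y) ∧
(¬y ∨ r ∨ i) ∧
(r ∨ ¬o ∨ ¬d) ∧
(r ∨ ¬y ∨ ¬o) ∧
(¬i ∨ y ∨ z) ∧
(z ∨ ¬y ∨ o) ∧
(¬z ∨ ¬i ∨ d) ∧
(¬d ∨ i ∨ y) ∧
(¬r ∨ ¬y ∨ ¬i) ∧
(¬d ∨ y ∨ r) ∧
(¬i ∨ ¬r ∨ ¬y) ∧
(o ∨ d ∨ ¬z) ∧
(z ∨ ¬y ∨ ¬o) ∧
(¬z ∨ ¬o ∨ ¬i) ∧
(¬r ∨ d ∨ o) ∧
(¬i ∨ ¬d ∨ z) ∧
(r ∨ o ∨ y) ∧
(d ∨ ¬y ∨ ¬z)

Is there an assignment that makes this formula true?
No

No, the formula is not satisfiable.

No assignment of truth values to the variables can make all 30 clauses true simultaneously.

The formula is UNSAT (unsatisfiable).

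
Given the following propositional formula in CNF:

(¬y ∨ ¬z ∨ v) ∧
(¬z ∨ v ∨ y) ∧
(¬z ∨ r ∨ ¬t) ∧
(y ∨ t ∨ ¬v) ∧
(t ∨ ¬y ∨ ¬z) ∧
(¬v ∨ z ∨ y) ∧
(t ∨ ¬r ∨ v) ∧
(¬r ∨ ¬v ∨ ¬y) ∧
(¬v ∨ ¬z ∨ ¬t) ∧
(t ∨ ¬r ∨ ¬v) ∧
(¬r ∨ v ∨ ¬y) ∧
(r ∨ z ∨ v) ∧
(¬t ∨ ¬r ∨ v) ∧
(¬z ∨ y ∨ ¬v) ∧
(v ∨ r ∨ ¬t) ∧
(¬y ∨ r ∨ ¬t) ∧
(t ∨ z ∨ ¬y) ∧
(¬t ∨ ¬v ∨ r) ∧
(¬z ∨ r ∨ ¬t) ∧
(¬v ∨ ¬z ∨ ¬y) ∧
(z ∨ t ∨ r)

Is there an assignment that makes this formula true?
No

No, the formula is not satisfiable.

No assignment of truth values to the variables can make all 21 clauses true simultaneously.

The formula is UNSAT (unsatisfiable).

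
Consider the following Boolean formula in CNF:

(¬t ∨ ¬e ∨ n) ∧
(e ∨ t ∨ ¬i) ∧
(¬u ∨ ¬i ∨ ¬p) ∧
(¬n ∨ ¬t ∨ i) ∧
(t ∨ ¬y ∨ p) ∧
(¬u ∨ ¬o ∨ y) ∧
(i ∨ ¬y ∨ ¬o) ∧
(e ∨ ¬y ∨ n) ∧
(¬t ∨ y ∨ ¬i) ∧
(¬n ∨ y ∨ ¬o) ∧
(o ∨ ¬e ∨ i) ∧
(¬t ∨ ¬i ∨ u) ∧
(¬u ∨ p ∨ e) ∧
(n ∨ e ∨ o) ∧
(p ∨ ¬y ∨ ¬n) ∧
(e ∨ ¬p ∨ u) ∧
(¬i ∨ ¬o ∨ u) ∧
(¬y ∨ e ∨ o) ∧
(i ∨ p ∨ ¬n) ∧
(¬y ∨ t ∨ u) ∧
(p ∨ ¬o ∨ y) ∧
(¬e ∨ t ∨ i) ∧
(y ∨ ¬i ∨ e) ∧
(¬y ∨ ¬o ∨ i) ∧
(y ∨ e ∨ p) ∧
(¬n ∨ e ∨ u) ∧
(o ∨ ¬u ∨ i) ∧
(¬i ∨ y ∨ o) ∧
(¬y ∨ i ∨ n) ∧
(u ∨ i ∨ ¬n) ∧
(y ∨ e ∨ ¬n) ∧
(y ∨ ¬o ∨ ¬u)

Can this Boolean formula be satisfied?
No

No, the formula is not satisfiable.

No assignment of truth values to the variables can make all 32 clauses true simultaneously.

The formula is UNSAT (unsatisfiable).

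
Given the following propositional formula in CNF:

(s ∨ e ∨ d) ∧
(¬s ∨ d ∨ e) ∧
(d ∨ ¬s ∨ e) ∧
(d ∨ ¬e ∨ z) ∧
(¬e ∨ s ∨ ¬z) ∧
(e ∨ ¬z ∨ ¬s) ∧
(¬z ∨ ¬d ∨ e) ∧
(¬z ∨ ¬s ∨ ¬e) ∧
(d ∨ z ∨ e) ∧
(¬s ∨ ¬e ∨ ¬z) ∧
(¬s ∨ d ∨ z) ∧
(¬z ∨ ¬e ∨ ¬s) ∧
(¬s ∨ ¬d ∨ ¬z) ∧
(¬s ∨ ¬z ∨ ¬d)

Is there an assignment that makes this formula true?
Yes

Yes, the formula is satisfiable.

One satisfying assignment is: s=False, e=False, z=False, d=True

Verification: With this assignment, all 14 clauses evaluate to true.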